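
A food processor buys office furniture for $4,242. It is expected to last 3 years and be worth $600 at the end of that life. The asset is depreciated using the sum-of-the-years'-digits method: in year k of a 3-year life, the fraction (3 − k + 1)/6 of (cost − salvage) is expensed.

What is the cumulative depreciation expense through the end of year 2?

$3,035

Depreciable base = $4,242 − $600 = $3,642.
Sum of the years' digits = 3+2+1 = 6.
Year 1: $3,642 × 3/6 = $1,821. Book value $2,421.
Year 2: $3,642 × 2/6 = $1,214. Book value $1,207.
Accumulated through year 2 = $4,242 − $1,207 = $3,035.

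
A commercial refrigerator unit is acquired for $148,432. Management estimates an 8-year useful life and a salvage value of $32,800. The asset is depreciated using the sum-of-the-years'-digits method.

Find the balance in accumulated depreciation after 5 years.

Depreciable base = $148,432 − $32,800 = $115,632.
Sum of the years' digits = 8+7+6+5+4+3+2+1 = 36.
Year 1: $115,632 × 8/36 = $25,696. Book value $122,736.
Year 2: $115,632 × 7/36 = $22,484. Book value $100,252.
Year 3: $115,632 × 6/36 = $19,272. Book value $80,980.
Year 4: $115,632 × 5/36 = $16,060. Book value $64,920.
Year 5: $115,632 × 4/36 = $12,848. Book value $52,072.
Accumulated through year 5 = $148,432 − $52,072 = $96,360.

$96,360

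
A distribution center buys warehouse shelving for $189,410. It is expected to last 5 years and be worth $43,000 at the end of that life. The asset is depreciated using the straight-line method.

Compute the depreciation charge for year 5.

$29,282

Depreciable base = $189,410 − $43,000 = $146,410.
Annual expense = $146,410 / 5 = $29,282.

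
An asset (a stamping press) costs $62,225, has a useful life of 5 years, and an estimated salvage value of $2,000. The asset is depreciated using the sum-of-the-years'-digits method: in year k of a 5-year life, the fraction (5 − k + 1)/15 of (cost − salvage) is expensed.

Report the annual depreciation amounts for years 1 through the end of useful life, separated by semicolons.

$20,075; $16,060; $12,045; $8,030; $4,015

Depreciable base = $62,225 − $2,000 = $60,225.
Sum of the years' digits = 5+4+3+2+1 = 15.
Year 1: $60,225 × 5/15 = $20,075. Book value $42,150.
Year 2: $60,225 × 4/15 = $16,060. Book value $26,090.
Year 3: $60,225 × 3/15 = $12,045. Book value $14,045.
Year 4: $60,225 × 2/15 = $8,030. Book value $6,015.
Year 5: $60,225 × 1/15 = $4,015. Book value $2,000.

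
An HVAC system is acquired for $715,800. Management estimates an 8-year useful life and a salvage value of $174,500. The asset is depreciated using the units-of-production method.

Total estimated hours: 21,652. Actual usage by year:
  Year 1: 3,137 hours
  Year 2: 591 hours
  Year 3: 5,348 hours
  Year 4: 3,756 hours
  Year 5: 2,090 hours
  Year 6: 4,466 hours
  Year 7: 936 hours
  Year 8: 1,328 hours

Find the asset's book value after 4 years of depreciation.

$395,000

Depreciable base = $715,800 − $174,500 = $541,300.
Rate = $541,300 / 21,652 hours = $25 per hour.
Year 1: 3,137 × $25 = $78,425. Book value $637,375.
Year 2: 591 × $25 = $14,775. Book value $622,600.
Year 3: 5,348 × $25 = $133,700. Book value $488,900.
Year 4: 3,756 × $25 = $93,900. Book value $395,000.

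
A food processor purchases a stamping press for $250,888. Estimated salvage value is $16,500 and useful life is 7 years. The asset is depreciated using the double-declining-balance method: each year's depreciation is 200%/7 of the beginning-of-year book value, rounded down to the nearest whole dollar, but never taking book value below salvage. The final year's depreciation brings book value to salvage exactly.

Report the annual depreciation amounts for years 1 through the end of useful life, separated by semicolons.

Depreciable base = $250,888 − $16,500 = $234,388.
Year 1: ⌊$250,888 × 200%/7⌋ = $71,682. Book value $179,206.
Year 2: ⌊$179,206 × 200%/7⌋ = $51,201. Book value $128,005.
Year 3: ⌊$128,005 × 200%/7⌋ = $36,572. Book value $91,433.
Year 4: ⌊$91,433 × 200%/7⌋ = $26,123. Book value $65,310.
Year 5: ⌊$65,310 × 200%/7⌋ = $18,660. Book value $46,650.
Year 6: ⌊$46,650 × 200%/7⌋ = $13,328. Book value $33,322.
Year 7 (final): $33,322 − $16,500 = $16,822. Book value $16,500.

$71,682; $51,201; $36,572; $26,123; $18,660; $13,328; $16,822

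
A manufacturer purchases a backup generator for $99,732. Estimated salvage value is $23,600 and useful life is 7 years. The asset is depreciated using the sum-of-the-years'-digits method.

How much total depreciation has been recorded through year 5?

$67,975

Depreciable base = $99,732 − $23,600 = $76,132.
Sum of the years' digits = 7+6+5+4+3+2+1 = 28.
Year 1: $76,132 × 7/28 = $19,033. Book value $80,699.
Year 2: $76,132 × 6/28 = $16,314. Book value $64,385.
Year 3: $76,132 × 5/28 = $13,595. Book value $50,790.
Year 4: $76,132 × 4/28 = $10,876. Book value $39,914.
Year 5: $76,132 × 3/28 = $8,157. Book value $31,757.
Accumulated through year 5 = $99,732 − $31,757 = $67,975.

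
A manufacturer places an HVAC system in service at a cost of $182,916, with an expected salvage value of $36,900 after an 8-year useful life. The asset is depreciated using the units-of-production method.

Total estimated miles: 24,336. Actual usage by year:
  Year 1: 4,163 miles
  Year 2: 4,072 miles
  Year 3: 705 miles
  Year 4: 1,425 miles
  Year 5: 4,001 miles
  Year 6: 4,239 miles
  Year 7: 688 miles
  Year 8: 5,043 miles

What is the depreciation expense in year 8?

Depreciable base = $182,916 − $36,900 = $146,016.
Rate = $146,016 / 24,336 miles = $6 per mile.
Year 1: 4,163 × $6 = $24,978. Book value $157,938.
Year 2: 4,072 × $6 = $24,432. Book value $133,506.
Year 3: 705 × $6 = $4,230. Book value $129,276.
Year 4: 1,425 × $6 = $8,550. Book value $120,726.
Year 5: 4,001 × $6 = $24,006. Book value $96,720.
Year 6: 4,239 × $6 = $25,434. Book value $71,286.
Year 7: 688 × $6 = $4,128. Book value $67,158.
Year 8: 5,043 × $6 = $30,258. Book value $36,900.

$30,258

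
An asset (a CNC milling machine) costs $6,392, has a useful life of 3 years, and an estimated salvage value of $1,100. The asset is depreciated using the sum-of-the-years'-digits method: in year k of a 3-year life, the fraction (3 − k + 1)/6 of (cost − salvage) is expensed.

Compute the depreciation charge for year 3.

$882

Depreciable base = $6,392 − $1,100 = $5,292.
Sum of the years' digits = 3+2+1 = 6.
Year 1: $5,292 × 3/6 = $2,646. Book value $3,746.
Year 2: $5,292 × 2/6 = $1,764. Book value $1,982.
Year 3: $5,292 × 1/6 = $882. Book value $1,100.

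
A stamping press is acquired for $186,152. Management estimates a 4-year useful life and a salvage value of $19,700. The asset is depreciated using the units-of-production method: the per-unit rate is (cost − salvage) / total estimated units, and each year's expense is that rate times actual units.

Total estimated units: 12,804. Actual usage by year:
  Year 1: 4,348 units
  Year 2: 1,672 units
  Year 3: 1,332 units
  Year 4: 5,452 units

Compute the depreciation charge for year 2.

Depreciable base = $186,152 − $19,700 = $166,452.
Rate = $166,452 / 12,804 units = $13 per unit.
Year 1: 4,348 × $13 = $56,524. Book value $129,628.
Year 2: 1,672 × $13 = $21,736. Book value $107,892.

$21,736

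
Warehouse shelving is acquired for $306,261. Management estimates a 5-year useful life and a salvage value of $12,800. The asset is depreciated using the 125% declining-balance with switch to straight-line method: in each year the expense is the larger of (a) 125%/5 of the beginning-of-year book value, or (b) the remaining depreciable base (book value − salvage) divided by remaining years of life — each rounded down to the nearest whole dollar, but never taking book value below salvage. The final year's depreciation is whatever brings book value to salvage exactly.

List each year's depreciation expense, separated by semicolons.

Depreciable base = $306,261 − $12,800 = $293,461.
Year 1: DB = ⌊$306,261 × 125%/5⌋ = $76,565; SL = ⌊$293,461/5⌋ = $58,692 → take DB $76,565. Book value $229,696.
Year 2: DB = ⌊$229,696 × 125%/5⌋ = $57,424; SL = ⌊$216,896/4⌋ = $54,224 → take DB $57,424. Book value $172,272.
Year 3: DB = ⌊$172,272 × 125%/5⌋ = $43,068; SL = ⌊$159,472/3⌋ = $53,157 → take SL $53,157. Book value $119,115.
Year 4: DB = ⌊$119,115 × 125%/5⌋ = $29,778; SL = ⌊$106,315/2⌋ = $53,157 → take SL $53,157. Book value $65,958.
Year 5 (final): $65,958 − $12,800 = $53,158. Book value $12,800.

$76,565; $57,424; $53,157; $53,157; $53,158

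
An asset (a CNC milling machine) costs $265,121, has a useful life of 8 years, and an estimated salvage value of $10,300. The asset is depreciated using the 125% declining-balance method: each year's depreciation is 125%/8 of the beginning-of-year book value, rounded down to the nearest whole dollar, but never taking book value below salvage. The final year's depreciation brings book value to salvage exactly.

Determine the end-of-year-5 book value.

$113,375

Depreciable base = $265,121 − $10,300 = $254,821.
Year 1: ⌊$265,121 × 125%/8⌋ = $41,425. Book value $223,696.
Year 2: ⌊$223,696 × 125%/8⌋ = $34,952. Book value $188,744.
Year 3: ⌊$188,744 × 125%/8⌋ = $29,491. Book value $159,253.
Year 4: ⌊$159,253 × 125%/8⌋ = $24,883. Book value $134,370.
Year 5: ⌊$134,370 × 125%/8⌋ = $20,995. Book value $113,375.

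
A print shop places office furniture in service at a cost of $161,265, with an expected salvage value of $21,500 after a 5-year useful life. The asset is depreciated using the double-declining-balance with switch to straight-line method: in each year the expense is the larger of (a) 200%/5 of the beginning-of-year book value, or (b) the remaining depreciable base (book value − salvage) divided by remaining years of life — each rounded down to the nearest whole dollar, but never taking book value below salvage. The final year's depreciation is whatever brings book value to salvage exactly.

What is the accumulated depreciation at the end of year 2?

$103,209

Depreciable base = $161,265 − $21,500 = $139,765.
Year 1: DB = ⌊$161,265 × 200%/5⌋ = $64,506; SL = ⌊$139,765/5⌋ = $27,953 → take DB $64,506. Book value $96,759.
Year 2: DB = ⌊$96,759 × 200%/5⌋ = $38,703; SL = ⌊$75,259/4⌋ = $18,814 → take DB $38,703. Book value $58,056.
Accumulated through year 2 = $161,265 − $58,056 = $103,209.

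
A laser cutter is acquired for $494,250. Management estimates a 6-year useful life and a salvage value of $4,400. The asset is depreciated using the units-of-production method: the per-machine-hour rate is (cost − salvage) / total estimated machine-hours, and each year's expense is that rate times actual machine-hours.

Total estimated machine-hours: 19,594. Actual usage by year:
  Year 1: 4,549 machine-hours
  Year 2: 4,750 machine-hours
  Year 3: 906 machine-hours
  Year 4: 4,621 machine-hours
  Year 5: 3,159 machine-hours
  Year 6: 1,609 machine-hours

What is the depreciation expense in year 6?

Depreciable base = $494,250 − $4,400 = $489,850.
Rate = $489,850 / 19,594 machine-hours = $25 per machine-hour.
Year 1: 4,549 × $25 = $113,725. Book value $380,525.
Year 2: 4,750 × $25 = $118,750. Book value $261,775.
Year 3: 906 × $25 = $22,650. Book value $239,125.
Year 4: 4,621 × $25 = $115,525. Book value $123,600.
Year 5: 3,159 × $25 = $78,975. Book value $44,625.
Year 6: 1,609 × $25 = $40,225. Book value $4,400.

$40,225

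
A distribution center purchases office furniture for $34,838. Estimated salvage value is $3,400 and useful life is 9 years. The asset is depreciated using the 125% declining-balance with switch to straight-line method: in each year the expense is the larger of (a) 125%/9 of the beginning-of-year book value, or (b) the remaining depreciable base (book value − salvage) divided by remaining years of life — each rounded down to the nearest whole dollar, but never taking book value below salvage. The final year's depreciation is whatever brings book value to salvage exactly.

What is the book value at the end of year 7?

$9,682

Depreciable base = $34,838 − $3,400 = $31,438.
Year 1: DB = ⌊$34,838 × 125%/9⌋ = $4,838; SL = ⌊$31,438/9⌋ = $3,493 → take DB $4,838. Book value $30,000.
Year 2: DB = ⌊$30,000 × 125%/9⌋ = $4,166; SL = ⌊$26,600/8⌋ = $3,325 → take DB $4,166. Book value $25,834.
Year 3: DB = ⌊$25,834 × 125%/9⌋ = $3,588; SL = ⌊$22,434/7⌋ = $3,204 → take DB $3,588. Book value $22,246.
Year 4: DB = ⌊$22,246 × 125%/9⌋ = $3,089; SL = ⌊$18,846/6⌋ = $3,141 → take SL $3,141. Book value $19,105.
Year 5: DB = ⌊$19,105 × 125%/9⌋ = $2,653; SL = ⌊$15,705/5⌋ = $3,141 → take SL $3,141. Book value $15,964.
Year 6: DB = ⌊$15,964 × 125%/9⌋ = $2,217; SL = ⌊$12,564/4⌋ = $3,141 → take SL $3,141. Book value $12,823.
Year 7: DB = ⌊$12,823 × 125%/9⌋ = $1,780; SL = ⌊$9,423/3⌋ = $3,141 → take SL $3,141. Book value $9,682.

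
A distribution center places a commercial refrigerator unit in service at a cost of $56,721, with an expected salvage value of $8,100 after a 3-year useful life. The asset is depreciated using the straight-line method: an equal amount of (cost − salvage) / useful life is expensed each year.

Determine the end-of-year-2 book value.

Depreciable base = $56,721 − $8,100 = $48,621.
Annual expense = $48,621 / 3 = $16,207.
End of year 1: book value $40,514.
End of year 2: book value $24,307.

$24,307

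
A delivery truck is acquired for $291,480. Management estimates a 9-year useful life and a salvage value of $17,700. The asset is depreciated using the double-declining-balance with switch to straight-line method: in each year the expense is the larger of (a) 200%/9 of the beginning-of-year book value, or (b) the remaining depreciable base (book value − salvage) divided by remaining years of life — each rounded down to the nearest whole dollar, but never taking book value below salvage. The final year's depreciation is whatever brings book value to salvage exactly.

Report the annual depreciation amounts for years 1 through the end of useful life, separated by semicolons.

Depreciable base = $291,480 − $17,700 = $273,780.
Year 1: DB = ⌊$291,480 × 200%/9⌋ = $64,773; SL = ⌊$273,780/9⌋ = $30,420 → take DB $64,773. Book value $226,707.
Year 2: DB = ⌊$226,707 × 200%/9⌋ = $50,379; SL = ⌊$209,007/8⌋ = $26,125 → take DB $50,379. Book value $176,328.
Year 3: DB = ⌊$176,328 × 200%/9⌋ = $39,184; SL = ⌊$158,628/7⌋ = $22,661 → take DB $39,184. Book value $137,144.
Year 4: DB = ⌊$137,144 × 200%/9⌋ = $30,476; SL = ⌊$119,444/6⌋ = $19,907 → take DB $30,476. Book value $106,668.
Year 5: DB = ⌊$106,668 × 200%/9⌋ = $23,704; SL = ⌊$88,968/5⌋ = $17,793 → take DB $23,704. Book value $82,964.
Year 6: DB = ⌊$82,964 × 200%/9⌋ = $18,436; SL = ⌊$65,264/4⌋ = $16,316 → take DB $18,436. Book value $64,528.
Year 7: DB = ⌊$64,528 × 200%/9⌋ = $14,339; SL = ⌊$46,828/3⌋ = $15,609 → take SL $15,609. Book value $48,919.
Year 8: DB = ⌊$48,919 × 200%/9⌋ = $10,870; SL = ⌊$31,219/2⌋ = $15,609 → take SL $15,609. Book value $33,310.
Year 9 (final): $33,310 − $17,700 = $15,610. Book value $17,700.

$64,773; $50,379; $39,184; $30,476; $23,704; $18,436; $15,609; $15,609; $15,610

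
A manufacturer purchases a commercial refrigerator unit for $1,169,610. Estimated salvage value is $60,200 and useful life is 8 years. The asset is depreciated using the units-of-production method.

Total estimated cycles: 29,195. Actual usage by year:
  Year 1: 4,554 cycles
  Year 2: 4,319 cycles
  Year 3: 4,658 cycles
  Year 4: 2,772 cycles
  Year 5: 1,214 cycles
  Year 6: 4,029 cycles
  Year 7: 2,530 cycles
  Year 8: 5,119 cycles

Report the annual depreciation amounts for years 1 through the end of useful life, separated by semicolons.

Depreciable base = $1,169,610 − $60,200 = $1,109,410.
Rate = $1,109,410 / 29,195 cycles = $38 per cycle.
Year 1: 4,554 × $38 = $173,052. Book value $996,558.
Year 2: 4,319 × $38 = $164,122. Book value $832,436.
Year 3: 4,658 × $38 = $177,004. Book value $655,432.
Year 4: 2,772 × $38 = $105,336. Book value $550,096.
Year 5: 1,214 × $38 = $46,132. Book value $503,964.
Year 6: 4,029 × $38 = $153,102. Book value $350,862.
Year 7: 2,530 × $38 = $96,140. Book value $254,722.
Year 8: 5,119 × $38 = $194,522. Book value $60,200.

$173,052; $164,122; $177,004; $105,336; $46,132; $153,102; $96,140; $194,522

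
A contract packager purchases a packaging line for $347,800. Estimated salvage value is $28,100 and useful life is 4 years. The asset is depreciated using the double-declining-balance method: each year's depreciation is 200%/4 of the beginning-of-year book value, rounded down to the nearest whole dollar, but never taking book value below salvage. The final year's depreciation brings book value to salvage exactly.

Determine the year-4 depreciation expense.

$15,375

Depreciable base = $347,800 − $28,100 = $319,700.
Year 1: ⌊$347,800 × 200%/4⌋ = $173,900. Book value $173,900.
Year 2: ⌊$173,900 × 200%/4⌋ = $86,950. Book value $86,950.
Year 3: ⌊$86,950 × 200%/4⌋ = $43,475. Book value $43,475.
Year 4 (final): $43,475 − $28,100 = $15,375. Book value $28,100.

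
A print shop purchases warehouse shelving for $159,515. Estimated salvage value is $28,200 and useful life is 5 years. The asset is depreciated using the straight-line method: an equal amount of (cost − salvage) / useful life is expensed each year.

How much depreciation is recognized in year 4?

Depreciable base = $159,515 − $28,200 = $131,315.
Annual expense = $131,315 / 5 = $26,263.

$26,263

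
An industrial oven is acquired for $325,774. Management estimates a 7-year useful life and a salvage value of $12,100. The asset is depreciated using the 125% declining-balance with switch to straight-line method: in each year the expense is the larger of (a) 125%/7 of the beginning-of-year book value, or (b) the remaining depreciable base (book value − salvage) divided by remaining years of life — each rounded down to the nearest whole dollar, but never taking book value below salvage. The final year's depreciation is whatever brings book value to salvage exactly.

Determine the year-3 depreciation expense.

Depreciable base = $325,774 − $12,100 = $313,674.
Year 1: DB = ⌊$325,774 × 125%/7⌋ = $58,173; SL = ⌊$313,674/7⌋ = $44,810 → take DB $58,173. Book value $267,601.
Year 2: DB = ⌊$267,601 × 125%/7⌋ = $47,785; SL = ⌊$255,501/6⌋ = $42,583 → take DB $47,785. Book value $219,816.
Year 3: DB = ⌊$219,816 × 125%/7⌋ = $39,252; SL = ⌊$207,716/5⌋ = $41,543 → take SL $41,543. Book value $178,273.

$41,543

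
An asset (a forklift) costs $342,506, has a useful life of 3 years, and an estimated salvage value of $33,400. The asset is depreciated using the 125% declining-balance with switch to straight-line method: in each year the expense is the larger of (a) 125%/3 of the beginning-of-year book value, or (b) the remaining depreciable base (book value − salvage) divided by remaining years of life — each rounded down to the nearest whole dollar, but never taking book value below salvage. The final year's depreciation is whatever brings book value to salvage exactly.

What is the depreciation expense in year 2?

Depreciable base = $342,506 − $33,400 = $309,106.
Year 1: DB = ⌊$342,506 × 125%/3⌋ = $142,710; SL = ⌊$309,106/3⌋ = $103,035 → take DB $142,710. Book value $199,796.
Year 2: DB = ⌊$199,796 × 125%/3⌋ = $83,248; SL = ⌊$166,396/2⌋ = $83,198 → take DB $83,248. Book value $116,548.

$83,248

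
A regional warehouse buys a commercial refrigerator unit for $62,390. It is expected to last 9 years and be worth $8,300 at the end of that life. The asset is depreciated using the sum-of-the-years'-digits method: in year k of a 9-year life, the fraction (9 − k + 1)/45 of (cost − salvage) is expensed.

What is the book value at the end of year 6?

$15,512

Depreciable base = $62,390 − $8,300 = $54,090.
Sum of the years' digits = 9+8+7+6+5+4+3+2+1 = 45.
Year 1: $54,090 × 9/45 = $10,818. Book value $51,572.
Year 2: $54,090 × 8/45 = $9,616. Book value $41,956.
Year 3: $54,090 × 7/45 = $8,414. Book value $33,542.
Year 4: $54,090 × 6/45 = $7,212. Book value $26,330.
Year 5: $54,090 × 5/45 = $6,010. Book value $20,320.
Year 6: $54,090 × 4/45 = $4,808. Book value $15,512.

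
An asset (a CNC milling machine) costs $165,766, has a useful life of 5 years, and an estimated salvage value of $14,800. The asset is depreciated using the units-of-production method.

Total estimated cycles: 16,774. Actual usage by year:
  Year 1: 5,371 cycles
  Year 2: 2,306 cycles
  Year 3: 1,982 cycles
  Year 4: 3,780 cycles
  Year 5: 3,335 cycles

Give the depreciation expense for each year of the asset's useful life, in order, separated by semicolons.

$48,339; $20,754; $17,838; $34,020; $30,015

Depreciable base = $165,766 − $14,800 = $150,966.
Rate = $150,966 / 16,774 cycles = $9 per cycle.
Year 1: 5,371 × $9 = $48,339. Book value $117,427.
Year 2: 2,306 × $9 = $20,754. Book value $96,673.
Year 3: 1,982 × $9 = $17,838. Book value $78,835.
Year 4: 3,780 × $9 = $34,020. Book value $44,815.
Year 5: 3,335 × $9 = $30,015. Book value $14,800.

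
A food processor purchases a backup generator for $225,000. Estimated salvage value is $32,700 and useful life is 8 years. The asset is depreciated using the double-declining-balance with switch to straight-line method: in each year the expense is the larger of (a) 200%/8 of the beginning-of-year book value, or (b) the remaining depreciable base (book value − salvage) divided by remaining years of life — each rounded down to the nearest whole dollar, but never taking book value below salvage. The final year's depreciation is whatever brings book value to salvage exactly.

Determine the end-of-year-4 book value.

$71,193

Depreciable base = $225,000 − $32,700 = $192,300.
Year 1: DB = ⌊$225,000 × 200%/8⌋ = $56,250; SL = ⌊$192,300/8⌋ = $24,037 → take DB $56,250. Book value $168,750.
Year 2: DB = ⌊$168,750 × 200%/8⌋ = $42,187; SL = ⌊$136,050/7⌋ = $19,435 → take DB $42,187. Book value $126,563.
Year 3: DB = ⌊$126,563 × 200%/8⌋ = $31,640; SL = ⌊$93,863/6⌋ = $15,643 → take DB $31,640. Book value $94,923.
Year 4: DB = ⌊$94,923 × 200%/8⌋ = $23,730; SL = ⌊$62,223/5⌋ = $12,444 → take DB $23,730. Book value $71,193.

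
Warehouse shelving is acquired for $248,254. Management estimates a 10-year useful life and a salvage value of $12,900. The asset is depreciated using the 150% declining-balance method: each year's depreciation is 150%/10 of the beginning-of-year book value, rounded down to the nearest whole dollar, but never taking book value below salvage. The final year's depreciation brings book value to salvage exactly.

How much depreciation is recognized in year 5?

$19,438

Depreciable base = $248,254 − $12,900 = $235,354.
Year 1: ⌊$248,254 × 150%/10⌋ = $37,238. Book value $211,016.
Year 2: ⌊$211,016 × 150%/10⌋ = $31,652. Book value $179,364.
Year 3: ⌊$179,364 × 150%/10⌋ = $26,904. Book value $152,460.
Year 4: ⌊$152,460 × 150%/10⌋ = $22,869. Book value $129,591.
Year 5: ⌊$129,591 × 150%/10⌋ = $19,438. Book value $110,153.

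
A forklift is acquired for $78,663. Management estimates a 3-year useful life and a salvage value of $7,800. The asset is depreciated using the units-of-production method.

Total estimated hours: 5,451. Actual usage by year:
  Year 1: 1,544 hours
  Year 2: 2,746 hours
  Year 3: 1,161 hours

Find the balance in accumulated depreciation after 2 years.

Depreciable base = $78,663 − $7,800 = $70,863.
Rate = $70,863 / 5,451 hours = $13 per hour.
Year 1: 1,544 × $13 = $20,072. Book value $58,591.
Year 2: 2,746 × $13 = $35,698. Book value $22,893.
Accumulated through year 2 = $78,663 − $22,893 = $55,770.

$55,770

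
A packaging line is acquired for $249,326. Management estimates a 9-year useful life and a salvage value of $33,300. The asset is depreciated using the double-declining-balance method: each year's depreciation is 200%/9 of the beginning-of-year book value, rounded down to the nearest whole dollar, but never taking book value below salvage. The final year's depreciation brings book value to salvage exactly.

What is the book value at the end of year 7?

$42,931

Depreciable base = $249,326 − $33,300 = $216,026.
Year 1: ⌊$249,326 × 200%/9⌋ = $55,405. Book value $193,921.
Year 2: ⌊$193,921 × 200%/9⌋ = $43,093. Book value $150,828.
Year 3: ⌊$150,828 × 200%/9⌋ = $33,517. Book value $117,311.
Year 4: ⌊$117,311 × 200%/9⌋ = $26,069. Book value $91,242.
Year 5: ⌊$91,242 × 200%/9⌋ = $20,276. Book value $70,966.
Year 6: ⌊$70,966 × 200%/9⌋ = $15,770. Book value $55,196.
Year 7: ⌊$55,196 × 200%/9⌋ = $12,265. Book value $42,931.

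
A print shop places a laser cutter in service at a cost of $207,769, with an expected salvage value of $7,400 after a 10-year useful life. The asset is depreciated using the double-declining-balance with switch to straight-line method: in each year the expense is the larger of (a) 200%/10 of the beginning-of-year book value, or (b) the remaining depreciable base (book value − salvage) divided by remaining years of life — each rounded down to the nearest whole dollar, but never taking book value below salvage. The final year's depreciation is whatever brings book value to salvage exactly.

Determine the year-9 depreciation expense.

Depreciable base = $207,769 − $7,400 = $200,369.
Year 1: DB = ⌊$207,769 × 200%/10⌋ = $41,553; SL = ⌊$200,369/10⌋ = $20,036 → take DB $41,553. Book value $166,216.
Year 2: DB = ⌊$166,216 × 200%/10⌋ = $33,243; SL = ⌊$158,816/9⌋ = $17,646 → take DB $33,243. Book value $132,973.
Year 3: DB = ⌊$132,973 × 200%/10⌋ = $26,594; SL = ⌊$125,573/8⌋ = $15,696 → take DB $26,594. Book value $106,379.
Year 4: DB = ⌊$106,379 × 200%/10⌋ = $21,275; SL = ⌊$98,979/7⌋ = $14,139 → take DB $21,275. Book value $85,104.
Year 5: DB = ⌊$85,104 × 200%/10⌋ = $17,020; SL = ⌊$77,704/6⌋ = $12,950 → take DB $17,020. Book value $68,084.
Year 6: DB = ⌊$68,084 × 200%/10⌋ = $13,616; SL = ⌊$60,684/5⌋ = $12,136 → take DB $13,616. Book value $54,468.
Year 7: DB = ⌊$54,468 × 200%/10⌋ = $10,893; SL = ⌊$47,068/4⌋ = $11,767 → take SL $11,767. Book value $42,701.
Year 8: DB = ⌊$42,701 × 200%/10⌋ = $8,540; SL = ⌊$35,301/3⌋ = $11,767 → take SL $11,767. Book value $30,934.
Year 9: DB = ⌊$30,934 × 200%/10⌋ = $6,186; SL = ⌊$23,534/2⌋ = $11,767 → take SL $11,767. Book value $19,167.

$11,767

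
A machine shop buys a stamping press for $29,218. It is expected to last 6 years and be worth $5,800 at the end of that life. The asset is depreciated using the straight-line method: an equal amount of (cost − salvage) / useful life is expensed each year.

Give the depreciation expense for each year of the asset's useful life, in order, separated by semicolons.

$3,903; $3,903; $3,903; $3,903; $3,903; $3,903

Depreciable base = $29,218 − $5,800 = $23,418.
Annual expense = $23,418 / 6 = $3,903.
End of year 1: book value $25,315.
End of year 2: book value $21,412.
End of year 3: book value $17,509.
End of year 4: book value $13,606.
End of year 5: book value $9,703.
End of year 6: book value $5,800.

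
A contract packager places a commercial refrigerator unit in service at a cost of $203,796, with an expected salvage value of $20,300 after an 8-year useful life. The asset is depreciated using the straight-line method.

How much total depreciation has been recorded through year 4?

Depreciable base = $203,796 − $20,300 = $183,496.
Annual expense = $183,496 / 8 = $22,937.
End of year 1: book value $180,859.
End of year 2: book value $157,922.
End of year 3: book value $134,985.
End of year 4: book value $112,048.
Accumulated through year 4 = $203,796 − $112,048 = $91,748.

$91,748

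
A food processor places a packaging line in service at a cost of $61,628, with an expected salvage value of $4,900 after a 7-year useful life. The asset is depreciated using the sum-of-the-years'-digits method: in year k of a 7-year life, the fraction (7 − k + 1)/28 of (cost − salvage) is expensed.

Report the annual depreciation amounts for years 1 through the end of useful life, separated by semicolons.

$14,182; $12,156; $10,130; $8,104; $6,078; $4,052; $2,026

Depreciable base = $61,628 − $4,900 = $56,728.
Sum of the years' digits = 7+6+5+4+3+2+1 = 28.
Year 1: $56,728 × 7/28 = $14,182. Book value $47,446.
Year 2: $56,728 × 6/28 = $12,156. Book value $35,290.
Year 3: $56,728 × 5/28 = $10,130. Book value $25,160.
Year 4: $56,728 × 4/28 = $8,104. Book value $17,056.
Year 5: $56,728 × 3/28 = $6,078. Book value $10,978.
Year 6: $56,728 × 2/28 = $4,052. Book value $6,926.
Year 7: $56,728 × 1/28 = $2,026. Book value $4,900.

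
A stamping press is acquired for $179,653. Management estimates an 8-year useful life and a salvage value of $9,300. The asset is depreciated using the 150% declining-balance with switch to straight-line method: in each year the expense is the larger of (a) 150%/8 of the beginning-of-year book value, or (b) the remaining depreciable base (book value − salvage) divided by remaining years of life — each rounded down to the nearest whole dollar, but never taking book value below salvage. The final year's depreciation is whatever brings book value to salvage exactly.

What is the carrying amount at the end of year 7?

$26,549

Depreciable base = $179,653 − $9,300 = $170,353.
Year 1: DB = ⌊$179,653 × 150%/8⌋ = $33,684; SL = ⌊$170,353/8⌋ = $21,294 → take DB $33,684. Book value $145,969.
Year 2: DB = ⌊$145,969 × 150%/8⌋ = $27,369; SL = ⌊$136,669/7⌋ = $19,524 → take DB $27,369. Book value $118,600.
Year 3: DB = ⌊$118,600 × 150%/8⌋ = $22,237; SL = ⌊$109,300/6⌋ = $18,216 → take DB $22,237. Book value $96,363.
Year 4: DB = ⌊$96,363 × 150%/8⌋ = $18,068; SL = ⌊$87,063/5⌋ = $17,412 → take DB $18,068. Book value $78,295.
Year 5: DB = ⌊$78,295 × 150%/8⌋ = $14,680; SL = ⌊$68,995/4⌋ = $17,248 → take SL $17,248. Book value $61,047.
Year 6: DB = ⌊$61,047 × 150%/8⌋ = $11,446; SL = ⌊$51,747/3⌋ = $17,249 → take SL $17,249. Book value $43,798.
Year 7: DB = ⌊$43,798 × 150%/8⌋ = $8,212; SL = ⌊$34,498/2⌋ = $17,249 → take SL $17,249. Book value $26,549.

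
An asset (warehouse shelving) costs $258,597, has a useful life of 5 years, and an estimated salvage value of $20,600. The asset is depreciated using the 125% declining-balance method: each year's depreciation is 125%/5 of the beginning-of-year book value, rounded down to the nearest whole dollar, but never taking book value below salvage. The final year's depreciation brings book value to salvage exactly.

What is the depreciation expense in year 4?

$27,274

Depreciable base = $258,597 − $20,600 = $237,997.
Year 1: ⌊$258,597 × 125%/5⌋ = $64,649. Book value $193,948.
Year 2: ⌊$193,948 × 125%/5⌋ = $48,487. Book value $145,461.
Year 3: ⌊$145,461 × 125%/5⌋ = $36,365. Book value $109,096.
Year 4: ⌊$109,096 × 125%/5⌋ = $27,274. Book value $81,822.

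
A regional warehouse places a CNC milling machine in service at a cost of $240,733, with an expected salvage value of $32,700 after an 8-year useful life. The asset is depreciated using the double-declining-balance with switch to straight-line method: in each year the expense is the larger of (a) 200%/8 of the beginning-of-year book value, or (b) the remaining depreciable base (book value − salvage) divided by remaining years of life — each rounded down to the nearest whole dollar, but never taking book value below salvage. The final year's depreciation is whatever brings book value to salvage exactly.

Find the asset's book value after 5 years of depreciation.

$57,128

Depreciable base = $240,733 − $32,700 = $208,033.
Year 1: DB = ⌊$240,733 × 200%/8⌋ = $60,183; SL = ⌊$208,033/8⌋ = $26,004 → take DB $60,183. Book value $180,550.
Year 2: DB = ⌊$180,550 × 200%/8⌋ = $45,137; SL = ⌊$147,850/7⌋ = $21,121 → take DB $45,137. Book value $135,413.
Year 3: DB = ⌊$135,413 × 200%/8⌋ = $33,853; SL = ⌊$102,713/6⌋ = $17,118 → take DB $33,853. Book value $101,560.
Year 4: DB = ⌊$101,560 × 200%/8⌋ = $25,390; SL = ⌊$68,860/5⌋ = $13,772 → take DB $25,390. Book value $76,170.
Year 5: DB = ⌊$76,170 × 200%/8⌋ = $19,042; SL = ⌊$43,470/4⌋ = $10,867 → take DB $19,042. Book value $57,128.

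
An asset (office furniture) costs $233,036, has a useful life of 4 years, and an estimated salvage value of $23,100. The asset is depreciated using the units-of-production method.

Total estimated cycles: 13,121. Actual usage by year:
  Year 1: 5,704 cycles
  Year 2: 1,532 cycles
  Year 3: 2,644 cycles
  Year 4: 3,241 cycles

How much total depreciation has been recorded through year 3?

Depreciable base = $233,036 − $23,100 = $209,936.
Rate = $209,936 / 13,121 cycles = $16 per cycle.
Year 1: 5,704 × $16 = $91,264. Book value $141,772.
Year 2: 1,532 × $16 = $24,512. Book value $117,260.
Year 3: 2,644 × $16 = $42,304. Book value $74,956.
Accumulated through year 3 = $233,036 − $74,956 = $158,080.

$158,080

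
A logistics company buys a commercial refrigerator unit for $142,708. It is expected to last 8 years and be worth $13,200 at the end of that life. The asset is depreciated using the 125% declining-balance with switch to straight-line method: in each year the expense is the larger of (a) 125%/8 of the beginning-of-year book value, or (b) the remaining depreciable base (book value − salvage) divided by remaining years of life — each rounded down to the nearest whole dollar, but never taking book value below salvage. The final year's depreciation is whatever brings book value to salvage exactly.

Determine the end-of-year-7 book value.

Depreciable base = $142,708 − $13,200 = $129,508.
Year 1: DB = ⌊$142,708 × 125%/8⌋ = $22,298; SL = ⌊$129,508/8⌋ = $16,188 → take DB $22,298. Book value $120,410.
Year 2: DB = ⌊$120,410 × 125%/8⌋ = $18,814; SL = ⌊$107,210/7⌋ = $15,315 → take DB $18,814. Book value $101,596.
Year 3: DB = ⌊$101,596 × 125%/8⌋ = $15,874; SL = ⌊$88,396/6⌋ = $14,732 → take DB $15,874. Book value $85,722.
Year 4: DB = ⌊$85,722 × 125%/8⌋ = $13,394; SL = ⌊$72,522/5⌋ = $14,504 → take SL $14,504. Book value $71,218.
Year 5: DB = ⌊$71,218 × 125%/8⌋ = $11,127; SL = ⌊$58,018/4⌋ = $14,504 → take SL $14,504. Book value $56,714.
Year 6: DB = ⌊$56,714 × 125%/8⌋ = $8,861; SL = ⌊$43,514/3⌋ = $14,504 → take SL $14,504. Book value $42,210.
Year 7: DB = ⌊$42,210 × 125%/8⌋ = $6,595; SL = ⌊$29,010/2⌋ = $14,505 → take SL $14,505. Book value $27,705.

$27,705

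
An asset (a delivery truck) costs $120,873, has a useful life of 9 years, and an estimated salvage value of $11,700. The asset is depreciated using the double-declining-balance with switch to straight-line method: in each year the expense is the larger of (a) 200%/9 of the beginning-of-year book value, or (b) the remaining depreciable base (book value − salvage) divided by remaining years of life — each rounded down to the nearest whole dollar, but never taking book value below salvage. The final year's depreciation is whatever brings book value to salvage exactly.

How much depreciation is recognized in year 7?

Depreciable base = $120,873 − $11,700 = $109,173.
Year 1: DB = ⌊$120,873 × 200%/9⌋ = $26,860; SL = ⌊$109,173/9⌋ = $12,130 → take DB $26,860. Book value $94,013.
Year 2: DB = ⌊$94,013 × 200%/9⌋ = $20,891; SL = ⌊$82,313/8⌋ = $10,289 → take DB $20,891. Book value $73,122.
Year 3: DB = ⌊$73,122 × 200%/9⌋ = $16,249; SL = ⌊$61,422/7⌋ = $8,774 → take DB $16,249. Book value $56,873.
Year 4: DB = ⌊$56,873 × 200%/9⌋ = $12,638; SL = ⌊$45,173/6⌋ = $7,528 → take DB $12,638. Book value $44,235.
Year 5: DB = ⌊$44,235 × 200%/9⌋ = $9,830; SL = ⌊$32,535/5⌋ = $6,507 → take DB $9,830. Book value $34,405.
Year 6: DB = ⌊$34,405 × 200%/9⌋ = $7,645; SL = ⌊$22,705/4⌋ = $5,676 → take DB $7,645. Book value $26,760.
Year 7: DB = ⌊$26,760 × 200%/9⌋ = $5,946; SL = ⌊$15,060/3⌋ = $5,020 → take DB $5,946. Book value $20,814.

$5,946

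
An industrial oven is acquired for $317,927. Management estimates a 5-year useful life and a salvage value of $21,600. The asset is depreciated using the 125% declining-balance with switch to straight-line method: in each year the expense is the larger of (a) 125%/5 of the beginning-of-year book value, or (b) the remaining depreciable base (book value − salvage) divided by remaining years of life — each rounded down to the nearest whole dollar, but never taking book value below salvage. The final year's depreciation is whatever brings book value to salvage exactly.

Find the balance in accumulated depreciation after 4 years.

$243,915

Depreciable base = $317,927 − $21,600 = $296,327.
Year 1: DB = ⌊$317,927 × 125%/5⌋ = $79,481; SL = ⌊$296,327/5⌋ = $59,265 → take DB $79,481. Book value $238,446.
Year 2: DB = ⌊$238,446 × 125%/5⌋ = $59,611; SL = ⌊$216,846/4⌋ = $54,211 → take DB $59,611. Book value $178,835.
Year 3: DB = ⌊$178,835 × 125%/5⌋ = $44,708; SL = ⌊$157,235/3⌋ = $52,411 → take SL $52,411. Book value $126,424.
Year 4: DB = ⌊$126,424 × 125%/5⌋ = $31,606; SL = ⌊$104,824/2⌋ = $52,412 → take SL $52,412. Book value $74,012.
Accumulated through year 4 = $317,927 − $74,012 = $243,915.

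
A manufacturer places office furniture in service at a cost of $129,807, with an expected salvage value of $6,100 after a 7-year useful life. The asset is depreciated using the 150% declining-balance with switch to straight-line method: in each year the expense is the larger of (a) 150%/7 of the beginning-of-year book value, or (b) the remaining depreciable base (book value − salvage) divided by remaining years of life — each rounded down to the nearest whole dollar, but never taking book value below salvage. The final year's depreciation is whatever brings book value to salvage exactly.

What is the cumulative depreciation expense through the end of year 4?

$81,058

Depreciable base = $129,807 − $6,100 = $123,707.
Year 1: DB = ⌊$129,807 × 150%/7⌋ = $27,815; SL = ⌊$123,707/7⌋ = $17,672 → take DB $27,815. Book value $101,992.
Year 2: DB = ⌊$101,992 × 150%/7⌋ = $21,855; SL = ⌊$95,892/6⌋ = $15,982 → take DB $21,855. Book value $80,137.
Year 3: DB = ⌊$80,137 × 150%/7⌋ = $17,172; SL = ⌊$74,037/5⌋ = $14,807 → take DB $17,172. Book value $62,965.
Year 4: DB = ⌊$62,965 × 150%/7⌋ = $13,492; SL = ⌊$56,865/4⌋ = $14,216 → take SL $14,216. Book value $48,749.
Accumulated through year 4 = $129,807 − $48,749 = $81,058.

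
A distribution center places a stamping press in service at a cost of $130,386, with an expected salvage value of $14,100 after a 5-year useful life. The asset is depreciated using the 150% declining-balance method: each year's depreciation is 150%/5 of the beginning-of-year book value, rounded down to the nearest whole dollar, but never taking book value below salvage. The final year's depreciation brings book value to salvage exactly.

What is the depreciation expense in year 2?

Depreciable base = $130,386 − $14,100 = $116,286.
Year 1: ⌊$130,386 × 150%/5⌋ = $39,115. Book value $91,271.
Year 2: ⌊$91,271 × 150%/5⌋ = $27,381. Book value $63,890.

$27,381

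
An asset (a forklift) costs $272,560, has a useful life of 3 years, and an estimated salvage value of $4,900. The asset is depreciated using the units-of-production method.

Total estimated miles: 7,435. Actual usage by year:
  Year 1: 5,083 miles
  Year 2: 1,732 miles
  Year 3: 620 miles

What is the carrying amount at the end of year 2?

Depreciable base = $272,560 − $4,900 = $267,660.
Rate = $267,660 / 7,435 miles = $36 per mile.
Year 1: 5,083 × $36 = $182,988. Book value $89,572.
Year 2: 1,732 × $36 = $62,352. Book value $27,220.

$27,220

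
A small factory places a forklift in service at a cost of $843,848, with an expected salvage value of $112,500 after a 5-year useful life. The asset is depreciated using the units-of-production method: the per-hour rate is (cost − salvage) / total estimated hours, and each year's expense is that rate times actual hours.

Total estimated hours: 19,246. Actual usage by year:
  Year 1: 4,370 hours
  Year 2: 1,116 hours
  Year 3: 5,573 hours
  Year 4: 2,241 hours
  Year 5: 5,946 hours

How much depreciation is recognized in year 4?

$85,158

Depreciable base = $843,848 − $112,500 = $731,348.
Rate = $731,348 / 19,246 hours = $38 per hour.
Year 1: 4,370 × $38 = $166,060. Book value $677,788.
Year 2: 1,116 × $38 = $42,408. Book value $635,380.
Year 3: 5,573 × $38 = $211,774. Book value $423,606.
Year 4: 2,241 × $38 = $85,158. Book value $338,448.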